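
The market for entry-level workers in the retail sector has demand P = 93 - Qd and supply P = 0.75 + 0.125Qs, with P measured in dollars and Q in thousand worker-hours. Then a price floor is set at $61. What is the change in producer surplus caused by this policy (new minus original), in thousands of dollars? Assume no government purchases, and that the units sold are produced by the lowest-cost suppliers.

Rearranging demand gives Qd = 93 - P; rearranging supply gives Qs = 8P - 6. Without the control the market clears where 93 - P = 8P - 6, i.e. P* = 11 and Q* = 82.
Since 61 > 11, the floor is binding.
At P = 61: Qd = 93 - 61 = 32 and Qs = 8·61 - 6 = 482.
Producer surplus without the control is ½ · (11 - 0.75) · 82 = 420.25.
With the floor, 32 units are sold at 61. The supply price at Q = 32 is 4.75, so PS = ½ · [(61 - 0.75) + (61 - 4.75)] · 32 = 1864.
Change in producer surplus = 1864 - 420.25 = 1443.75.

1443.75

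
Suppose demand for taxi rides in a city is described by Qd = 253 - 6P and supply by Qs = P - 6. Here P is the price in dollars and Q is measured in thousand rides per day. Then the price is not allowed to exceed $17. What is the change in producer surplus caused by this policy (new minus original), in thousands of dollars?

-420

Without the control the market clears where 253 - 6P = P - 6, i.e. P* = 37 and Q* = 31.
Since 17 < 37, the ceiling is binding.
At P = 17: Qd = 253 - 6·17 = 151 and Qs = 17 - 6 = 11.
Producer surplus without the control is ½ · (37 - 6) · 31 = 480.5.
With the ceiling, producers sell 11 units at 17, so PS = ½ · (17 - 6) · 11 = 60.5.
Change in producer surplus = 60.5 - 480.5 = -420.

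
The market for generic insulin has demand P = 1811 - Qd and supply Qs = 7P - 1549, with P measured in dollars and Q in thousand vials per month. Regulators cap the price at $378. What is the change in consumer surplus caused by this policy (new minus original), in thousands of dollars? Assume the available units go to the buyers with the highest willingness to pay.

2856

Rearranging demand gives Qd = 1811 - P. Without the control the market clears where 1811 - P = 7P - 1549, i.e. P* = 420 and Q* = 1391.
Because the ceiling (378) lies below the market-clearing price, it is binding.
At P = 378: Qd = 1811 - 378 = 1433 and Qs = 7·378 - 1549 = 1097.
Consumer surplus without the control is ½ · (1811 - 420) · 1391 = 967440.5.
With the ceiling, 1097 units are sold at 378 (assume they go to the highest-value buyers). The demand price at Q = 1097 is 714, so CS = ½ · [(1811 - 378) + (714 - 378)] · 1097 = 970296.5.
Change in consumer surplus = 970296.5 - 967440.5 = 2856.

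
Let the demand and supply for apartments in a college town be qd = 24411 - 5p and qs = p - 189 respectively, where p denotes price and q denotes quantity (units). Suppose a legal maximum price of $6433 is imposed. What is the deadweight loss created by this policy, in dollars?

Setting quantity demanded equal to quantity supplied, 24411 - 5p = p - 189, gives p* = 4100 and q* = 3911.
The ceiling of 6433 is above the equilibrium price 4100, so it is not binding; the market clears at p* = 4100, q* = 3911.
Since the control does not bind, no trades are prevented and deadweight loss is zero.

0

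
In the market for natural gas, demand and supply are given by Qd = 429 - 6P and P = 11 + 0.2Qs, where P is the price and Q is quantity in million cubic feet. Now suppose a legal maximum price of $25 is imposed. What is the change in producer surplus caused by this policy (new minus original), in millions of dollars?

-2232.5

Rearranging supply gives Qs = 5P - 55. Equilibrium: 429 - 6P = 5P - 55, so 484 = 11P and P* = 44, Q* = 165.
The ceiling of 25 is below the equilibrium price 44, so it binds.
At P = 25: Qd = 429 - 6·25 = 279 and Qs = 5·25 - 55 = 70.
Producer surplus without the control is ½ · (44 - 11) · 165 = 2722.5.
With the ceiling, producers sell 70 units at 25, so PS = ½ · (25 - 11) · 70 = 490.
Change in producer surplus = 490 - 2722.5 = -2232.5.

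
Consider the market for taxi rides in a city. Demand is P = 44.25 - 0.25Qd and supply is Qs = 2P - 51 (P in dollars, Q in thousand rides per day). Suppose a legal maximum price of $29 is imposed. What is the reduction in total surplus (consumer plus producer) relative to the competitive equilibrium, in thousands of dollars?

121.5

Rearranging demand gives Qd = 177 - 4P. Without the control the market clears where 177 - 4P = 2P - 51, i.e. P* = 38 and Q* = 25.
Since 29 < 38, the ceiling is binding.
At P = 29: Qd = 177 - 4·29 = 61 and Qs = 2·29 - 51 = 7.
Quantity traded falls to 7. At Q = 7 the demand price is (177 - 7)/4 = 42.5 and the supply price is (51 + 7)/2 = 29.
Deadweight loss = ½ · (42.5 - 29) · (25 - 7) = ½ · 13.5 · 18 = 121.5.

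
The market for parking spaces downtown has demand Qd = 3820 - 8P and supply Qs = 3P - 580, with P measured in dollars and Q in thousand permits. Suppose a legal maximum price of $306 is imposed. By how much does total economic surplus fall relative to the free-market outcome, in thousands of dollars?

In a free market, 3820 - 8P = 3P - 580 gives the equilibrium P* = 400, Q* = 620.
Since 306 < 400, the ceiling is binding.
At P = 306: Qd = 3820 - 8·306 = 1372 and Qs = 3·306 - 580 = 338.
Quantity traded falls to 338. At Q = 338 the demand price is (3820 - 338)/8 = 435.25 and the supply price is (580 + 338)/3 = 306.
Deadweight loss = ½ · (435.25 - 306) · (620 - 338) = ½ · 129.25 · 282 = 18224.25.

18224.25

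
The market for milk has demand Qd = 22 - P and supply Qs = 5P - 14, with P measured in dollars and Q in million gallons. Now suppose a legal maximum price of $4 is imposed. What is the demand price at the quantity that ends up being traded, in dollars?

Setting quantity demanded equal to quantity supplied, 22 - P = 5P - 14, gives P* = 6 and Q* = 16.
Because the ceiling (4) lies below the market-clearing price, it is binding.
At P = 4: Qd = 22 - 4 = 18 and Qs = 5·4 - 14 = 6.
Only 6 units reach the market. On the demand curve, the marginal buyer's willingness to pay at Q = 6 is (22 - 6) = 16.

16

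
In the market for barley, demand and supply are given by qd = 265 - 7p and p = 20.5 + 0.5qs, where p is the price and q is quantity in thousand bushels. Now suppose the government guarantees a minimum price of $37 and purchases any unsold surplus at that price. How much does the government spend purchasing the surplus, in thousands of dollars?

Rearranging supply gives qs = 2p - 41. Without the control the market clears where 265 - 7p = 2p - 41, i.e. p* = 34 and q* = 27.
Because the floor (37) lies above the market-clearing price, it is binding.
At p = 37: qd = 265 - 7·37 = 6 and qs = 2·37 - 41 = 33.
Surplus = qs - qd = 27.
Government expenditure = surplus × support price = 27 × 37 = 999.

999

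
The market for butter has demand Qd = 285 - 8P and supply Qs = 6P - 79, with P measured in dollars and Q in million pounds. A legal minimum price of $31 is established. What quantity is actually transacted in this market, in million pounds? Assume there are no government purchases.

37

Setting quantity demanded equal to quantity supplied, 285 - 8P = 6P - 79, gives P* = 26 and Q* = 77.
Because the floor (31) lies above the market-clearing price, it is binding.
At P = 31: Qd = 285 - 8·31 = 37 and Qs = 6·31 - 79 = 107.
The quantity actually transacted is the short side, demand: 37.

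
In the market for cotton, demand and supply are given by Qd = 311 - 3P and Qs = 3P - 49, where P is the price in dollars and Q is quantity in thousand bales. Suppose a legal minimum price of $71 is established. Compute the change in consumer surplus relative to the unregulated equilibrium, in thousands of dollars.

Equilibrium: 311 - 3P = 3P - 49, so 360 = 6P and P* = 60, Q* = 131.
Because the floor (71) lies above the market-clearing price, it is binding.
At P = 71: Qd = 311 - 3·71 = 98 and Qs = 3·71 - 49 = 164.
Consumer surplus without the control is ½ · (311/3 - 60) · 131 = 17161/6.
With the floor, consumers buy 98 units at 71, so CS = ½ · (311/3 - 71) · 98 = 4802/3.
Change in consumer surplus = 4802/3 - 17161/6 = -1259.5.

-1259.5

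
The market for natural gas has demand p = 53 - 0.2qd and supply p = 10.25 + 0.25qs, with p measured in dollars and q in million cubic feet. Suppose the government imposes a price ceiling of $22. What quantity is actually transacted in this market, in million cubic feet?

Rearranging demand gives qd = 265 - 5p; rearranging supply gives qs = 4p - 41. Setting quantity demanded equal to quantity supplied, 265 - 5p = 4p - 41, gives p* = 34 and q* = 95.
Since 22 < 34, the ceiling is binding.
At p = 22: qd = 265 - 5·22 = 155 and qs = 4·22 - 41 = 47.
The quantity actually transacted is the short side, supply: 47.

47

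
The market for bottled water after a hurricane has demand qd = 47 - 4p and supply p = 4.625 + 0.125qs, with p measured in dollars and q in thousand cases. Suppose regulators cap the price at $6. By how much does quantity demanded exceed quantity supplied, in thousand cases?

12

Rearranging supply gives qs = 8p - 37. In a free market, 47 - 4p = 8p - 37 gives the equilibrium p* = 7, q* = 19.
The ceiling of 6 is below the equilibrium price 7, so it binds.
At p = 6: qd = 47 - 4·6 = 23 and qs = 8·6 - 37 = 11.
Shortage = qd - qs = 23 - 11 = 12.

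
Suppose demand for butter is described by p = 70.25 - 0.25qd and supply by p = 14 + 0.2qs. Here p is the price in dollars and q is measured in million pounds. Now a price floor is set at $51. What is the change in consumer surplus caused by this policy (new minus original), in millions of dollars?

-1212

Rearranging demand gives qd = 281 - 4p; rearranging supply gives qs = 5p - 70. In a free market, 281 - 4p = 5p - 70 gives the equilibrium p* = 39, q* = 125.
Since 51 > 39, the floor is binding.
At p = 51: qd = 281 - 4·51 = 77 and qs = 5·51 - 70 = 185.
Consumer surplus without the control is ½ · (70.25 - 39) · 125 = 1953.125.
With the floor, consumers buy 77 units at 51, so CS = ½ · (70.25 - 51) · 77 = 741.125.
Change in consumer surplus = 741.125 - 1953.125 = -1212.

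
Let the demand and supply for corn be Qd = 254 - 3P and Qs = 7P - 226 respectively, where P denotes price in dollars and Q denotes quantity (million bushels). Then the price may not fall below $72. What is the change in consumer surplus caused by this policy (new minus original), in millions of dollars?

Without the control the market clears where 254 - 3P = 7P - 226, i.e. P* = 48 and Q* = 110.
Since 72 > 48, the floor is binding.
At P = 72: Qd = 254 - 3·72 = 38 and Qs = 7·72 - 226 = 278.
Consumer surplus without the control is ½ · (254/3 - 48) · 110 = 6050/3.
With the floor, consumers buy 38 units at 72, so CS = ½ · (254/3 - 72) · 38 = 722/3.
Change in consumer surplus = 722/3 - 6050/3 = -1776.

-1776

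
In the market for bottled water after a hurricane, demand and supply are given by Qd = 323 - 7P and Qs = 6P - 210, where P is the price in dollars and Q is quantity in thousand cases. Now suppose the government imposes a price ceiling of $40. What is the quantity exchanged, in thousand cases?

In a free market, 323 - 7P = 6P - 210 gives the equilibrium P* = 41, Q* = 36.
Since 40 < 41, the ceiling is binding.
At P = 40: Qd = 323 - 7·40 = 43 and Qs = 6·40 - 210 = 30.
The quantity actually transacted is the short side, supply: 30.

30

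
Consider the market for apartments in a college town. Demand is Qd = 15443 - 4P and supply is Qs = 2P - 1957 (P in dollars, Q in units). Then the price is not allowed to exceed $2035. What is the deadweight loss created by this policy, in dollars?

1122337.5

Equilibrium: 15443 - 4P = 2P - 1957, so 17400 = 6P and P* = 2900, Q* = 3843.
The ceiling of 2035 is below the equilibrium price 2900, so it binds.
At P = 2035: Qd = 15443 - 4·2035 = 7303 and Qs = 2·2035 - 1957 = 2113.
Quantity traded falls to 2113. At Q = 2113 the demand price is (15443 - 2113)/4 = 3332.5 and the supply price is (1957 + 2113)/2 = 2035.
Deadweight loss = ½ · (3332.5 - 2035) · (3843 - 2113) = ½ · 1297.5 · 1730 = 1122337.5.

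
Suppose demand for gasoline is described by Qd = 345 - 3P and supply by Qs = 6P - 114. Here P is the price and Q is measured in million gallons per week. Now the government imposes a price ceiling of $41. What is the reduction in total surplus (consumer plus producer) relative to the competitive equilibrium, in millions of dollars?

900

Setting quantity demanded equal to quantity supplied, 345 - 3P = 6P - 114, gives P* = 51 and Q* = 192.
The ceiling of 41 is below the equilibrium price 51, so it binds.
At P = 41: Qd = 345 - 3·41 = 222 and Qs = 6·41 - 114 = 132.
Quantity traded falls to 132. At Q = 132 the demand price is (345 - 132)/3 = 71 and the supply price is (114 + 132)/6 = 41.
Deadweight loss = ½ · (71 - 41) · (192 - 132) = ½ · 30 · 60 = 900.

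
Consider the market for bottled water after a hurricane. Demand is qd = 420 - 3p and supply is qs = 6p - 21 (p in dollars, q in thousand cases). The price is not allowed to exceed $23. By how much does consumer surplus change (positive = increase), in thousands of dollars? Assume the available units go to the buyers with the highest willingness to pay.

-1014

Without the control the market clears where 420 - 3p = 6p - 21, i.e. p* = 49 and q* = 273.
Since 23 < 49, the ceiling is binding.
At p = 23: qd = 420 - 3·23 = 351 and qs = 6·23 - 21 = 117.
Consumer surplus without the control is ½ · (140 - 49) · 273 = 12421.5.
With the ceiling, 117 units are sold at 23 (assume they go to the highest-value buyers). The demand price at q = 117 is 101, so CS = ½ · [(140 - 23) + (101 - 23)] · 117 = 11407.5.
Change in consumer surplus = 11407.5 - 12421.5 = -1014.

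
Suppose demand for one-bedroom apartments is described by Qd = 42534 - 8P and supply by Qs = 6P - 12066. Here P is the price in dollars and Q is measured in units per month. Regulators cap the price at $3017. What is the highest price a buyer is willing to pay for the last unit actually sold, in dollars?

In a free market, 42534 - 8P = 6P - 12066 gives the equilibrium P* = 3900, Q* = 11334.
The ceiling of 3017 is below the equilibrium price 3900, so it binds.
At P = 3017: Qd = 42534 - 8·3017 = 18398 and Qs = 6·3017 - 12066 = 6036.
Only 6036 units reach the market. On the demand curve, the marginal buyer's willingness to pay at Q = 6036 is (42534 - 6036)/8 = 4562.25.

4562.25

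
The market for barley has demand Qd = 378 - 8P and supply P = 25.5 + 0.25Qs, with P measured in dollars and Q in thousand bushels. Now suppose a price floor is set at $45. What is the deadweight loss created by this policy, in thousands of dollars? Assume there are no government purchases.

300

Rearranging supply gives Qs = 4P - 102. Equilibrium: 378 - 8P = 4P - 102, so 480 = 12P and P* = 40, Q* = 58.
Because the floor (45) lies above the market-clearing price, it is binding.
At P = 45: Qd = 378 - 8·45 = 18 and Qs = 4·45 - 102 = 78.
Quantity traded falls to 18. At Q = 18 the demand price is (378 - 18)/8 = 45 and the supply price is (102 + 18)/4 = 30.
Deadweight loss = ½ · (45 - 30) · (58 - 18) = ½ · 15 · 40 = 300.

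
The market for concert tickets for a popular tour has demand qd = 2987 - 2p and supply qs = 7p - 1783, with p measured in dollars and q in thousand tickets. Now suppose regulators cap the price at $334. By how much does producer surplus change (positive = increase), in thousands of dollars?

Without the control the market clears where 2987 - 2p = 7p - 1783, i.e. p* = 530 and q* = 1927.
The ceiling of 334 is below the equilibrium price 530, so it binds.
At p = 334: qd = 2987 - 2·334 = 2319 and qs = 7·334 - 1783 = 555.
Producer surplus without the control is ½ · (530 - 1783/7) · 1927 = 3713329/14.
With the ceiling, producers sell 555 units at 334, so PS = ½ · (334 - 1783/7) · 555 = 308025/14.
Change in producer surplus = 308025/14 - 3713329/14 = -243236.

-243236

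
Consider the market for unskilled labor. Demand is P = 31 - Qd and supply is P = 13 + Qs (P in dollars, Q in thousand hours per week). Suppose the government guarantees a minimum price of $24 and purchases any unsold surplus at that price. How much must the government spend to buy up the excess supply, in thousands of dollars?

96

Rearranging demand gives Qd = 31 - P; rearranging supply gives Qs = P - 13. Without the control the market clears where 31 - P = P - 13, i.e. P* = 22 and Q* = 9.
The floor of 24 is above the equilibrium price 22, so it binds.
At P = 24: Qd = 31 - 24 = 7 and Qs = 24 - 13 = 11.
Surplus = Qs - Qd = 4.
Government expenditure = surplus × support price = 4 × 24 = 96.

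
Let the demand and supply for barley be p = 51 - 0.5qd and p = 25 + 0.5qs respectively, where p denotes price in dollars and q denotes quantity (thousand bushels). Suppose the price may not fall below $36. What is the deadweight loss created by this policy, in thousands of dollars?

0

Rearranging demand gives qd = 102 - 2p; rearranging supply gives qs = 2p - 50. In a free market, 102 - 2p = 2p - 50 gives the equilibrium p* = 38, q* = 26.
Since 36 is below p* = 38, the floor does not bind and the free-market outcome prevails.
Since the control does not bind, no trades are prevented and deadweight loss is zero.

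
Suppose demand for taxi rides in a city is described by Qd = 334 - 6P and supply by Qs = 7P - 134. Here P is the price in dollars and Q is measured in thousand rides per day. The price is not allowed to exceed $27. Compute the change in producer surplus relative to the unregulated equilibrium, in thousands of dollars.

-778.5

Setting quantity demanded equal to quantity supplied, 334 - 6P = 7P - 134, gives P* = 36 and Q* = 118.
Because the ceiling (27) lies below the market-clearing price, it is binding.
At P = 27: Qd = 334 - 6·27 = 172 and Qs = 7·27 - 134 = 55.
Producer surplus without the control is ½ · (36 - 134/7) · 118 = 6962/7.
With the ceiling, producers sell 55 units at 27, so PS = ½ · (27 - 134/7) · 55 = 3025/14.
Change in producer surplus = 3025/14 - 6962/7 = -778.5.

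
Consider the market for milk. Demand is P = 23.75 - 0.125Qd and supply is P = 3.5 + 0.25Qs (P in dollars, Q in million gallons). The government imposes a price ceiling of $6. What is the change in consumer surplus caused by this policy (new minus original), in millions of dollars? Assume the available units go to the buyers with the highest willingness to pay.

Rearranging demand gives Qd = 190 - 8P; rearranging supply gives Qs = 4P - 14. In a free market, 190 - 8P = 4P - 14 gives the equilibrium P* = 17, Q* = 54.
Because the ceiling (6) lies below the market-clearing price, it is binding.
At P = 6: Qd = 190 - 8·6 = 142 and Qs = 4·6 - 14 = 10.
Consumer surplus without the control is ½ · (23.75 - 17) · 54 = 182.25.
With the ceiling, 10 units are sold at 6 (assume they go to the highest-value buyers). The demand price at Q = 10 is 22.5, so CS = ½ · [(23.75 - 6) + (22.5 - 6)] · 10 = 171.25.
Change in consumer surplus = 171.25 - 182.25 = -11.

-11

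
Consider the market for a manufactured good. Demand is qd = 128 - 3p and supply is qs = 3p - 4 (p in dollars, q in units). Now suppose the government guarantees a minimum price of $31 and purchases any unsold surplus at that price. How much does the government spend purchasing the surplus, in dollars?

1674

Equilibrium: 128 - 3p = 3p - 4, so 132 = 6p and p* = 22, q* = 62.
The floor of 31 is above the equilibrium price 22, so it binds.
At p = 31: qd = 128 - 3·31 = 35 and qs = 3·31 - 4 = 89.
Surplus = qs - qd = 54.
Government expenditure = surplus × support price = 54 × 31 = 1674.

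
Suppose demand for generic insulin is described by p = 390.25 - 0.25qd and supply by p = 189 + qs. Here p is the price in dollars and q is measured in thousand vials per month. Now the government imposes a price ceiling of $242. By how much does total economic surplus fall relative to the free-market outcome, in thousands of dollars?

7290

Rearranging demand gives qd = 1561 - 4p; rearranging supply gives qs = p - 189. Without the control the market clears where 1561 - 4p = p - 189, i.e. p* = 350 and q* = 161.
Because the ceiling (242) lies below the market-clearing price, it is binding.
At p = 242: qd = 1561 - 4·242 = 593 and qs = 242 - 189 = 53.
Quantity traded falls to 53. At q = 53 the demand price is (1561 - 53)/4 = 377 and the supply price is 189 + 53 = 242.
Deadweight loss = ½ · (377 - 242) · (161 - 53) = ½ · 135 · 108 = 7290.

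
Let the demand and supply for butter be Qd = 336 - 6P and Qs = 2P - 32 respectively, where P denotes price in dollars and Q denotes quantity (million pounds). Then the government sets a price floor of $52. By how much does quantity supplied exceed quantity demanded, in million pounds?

Setting quantity demanded equal to quantity supplied, 336 - 6P = 2P - 32, gives P* = 46 and Q* = 60.
The floor of 52 is above the equilibrium price 46, so it binds.
At P = 52: Qd = 336 - 6·52 = 24 and Qs = 2·52 - 32 = 72.
Surplus = Qs - Qd = 72 - 24 = 48.

48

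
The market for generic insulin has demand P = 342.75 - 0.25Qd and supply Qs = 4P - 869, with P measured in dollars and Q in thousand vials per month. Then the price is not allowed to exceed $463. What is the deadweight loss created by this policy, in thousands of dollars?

0

Rearranging demand gives Qd = 1371 - 4P. Without the control the market clears where 1371 - 4P = 4P - 869, i.e. P* = 280 and Q* = 251.
Since 463 is above P* = 280, the ceiling does not bind and the free-market outcome prevails.
Since the control does not bind, no trades are prevented and deadweight loss is zero.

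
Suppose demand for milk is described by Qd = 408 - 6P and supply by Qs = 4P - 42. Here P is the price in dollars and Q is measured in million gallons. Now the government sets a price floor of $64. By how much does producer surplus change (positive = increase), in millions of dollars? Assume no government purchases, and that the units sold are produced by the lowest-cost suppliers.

-1168.5

Equilibrium: 408 - 6P = 4P - 42, so 450 = 10P and P* = 45, Q* = 138.
Because the floor (64) lies above the market-clearing price, it is binding.
At P = 64: Qd = 408 - 6·64 = 24 and Qs = 4·64 - 42 = 214.
Producer surplus without the control is ½ · (45 - 10.5) · 138 = 2380.5.
With the floor, 24 units are sold at 64. The supply price at Q = 24 is 16.5, so PS = ½ · [(64 - 10.5) + (64 - 16.5)] · 24 = 1212.
Change in producer surplus = 1212 - 2380.5 = -1168.5.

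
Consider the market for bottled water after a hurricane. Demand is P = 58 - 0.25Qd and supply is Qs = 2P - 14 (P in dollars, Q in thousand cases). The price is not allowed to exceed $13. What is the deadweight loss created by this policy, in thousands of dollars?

Rearranging demand gives Qd = 232 - 4P. Without the control the market clears where 232 - 4P = 2P - 14, i.e. P* = 41 and Q* = 68.
The ceiling of 13 is below the equilibrium price 41, so it binds.
At P = 13: Qd = 232 - 4·13 = 180 and Qs = 2·13 - 14 = 12.
Quantity traded falls to 12. At Q = 12 the demand price is (232 - 12)/4 = 55 and the supply price is (14 + 12)/2 = 13.
Deadweight loss = ½ · (55 - 13) · (68 - 12) = ½ · 42 · 56 = 1176.

1176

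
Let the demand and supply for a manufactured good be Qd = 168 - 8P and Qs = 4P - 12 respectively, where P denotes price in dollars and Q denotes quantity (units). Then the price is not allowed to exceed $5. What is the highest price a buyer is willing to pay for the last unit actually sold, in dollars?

In a free market, 168 - 8P = 4P - 12 gives the equilibrium P* = 15, Q* = 48.
Because the ceiling (5) lies below the market-clearing price, it is binding.
At P = 5: Qd = 168 - 8·5 = 128 and Qs = 4·5 - 12 = 8.
Only 8 units reach the market. On the demand curve, the marginal buyer's willingness to pay at Q = 8 is (168 - 8)/8 = 20.

20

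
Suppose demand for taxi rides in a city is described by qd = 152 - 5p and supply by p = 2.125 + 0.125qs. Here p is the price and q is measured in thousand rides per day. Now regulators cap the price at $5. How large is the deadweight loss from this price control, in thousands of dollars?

Rearranging supply gives qs = 8p - 17. Setting quantity demanded equal to quantity supplied, 152 - 5p = 8p - 17, gives p* = 13 and q* = 87.
Since 5 < 13, the ceiling is binding.
At p = 5: qd = 152 - 5·5 = 127 and qs = 8·5 - 17 = 23.
Quantity traded falls to 23. At q = 23 the demand price is (152 - 23)/5 = 25.8 and the supply price is (17 + 23)/8 = 5.
Deadweight loss = ½ · (25.8 - 5) · (87 - 23) = ½ · 20.8 · 64 = 665.6.

665.6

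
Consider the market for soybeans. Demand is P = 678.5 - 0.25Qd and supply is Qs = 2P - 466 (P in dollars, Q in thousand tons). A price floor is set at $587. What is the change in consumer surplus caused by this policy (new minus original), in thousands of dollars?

-27360

Rearranging demand gives Qd = 2714 - 4P. In a free market, 2714 - 4P = 2P - 466 gives the equilibrium P* = 530, Q* = 594.
The floor of 587 is above the equilibrium price 530, so it binds.
At P = 587: Qd = 2714 - 4·587 = 366 and Qs = 2·587 - 466 = 708.
Consumer surplus without the control is ½ · (678.5 - 530) · 594 = 44104.5.
With the floor, consumers buy 366 units at 587, so CS = ½ · (678.5 - 587) · 366 = 16744.5.
Change in consumer surplus = 16744.5 - 44104.5 = -27360.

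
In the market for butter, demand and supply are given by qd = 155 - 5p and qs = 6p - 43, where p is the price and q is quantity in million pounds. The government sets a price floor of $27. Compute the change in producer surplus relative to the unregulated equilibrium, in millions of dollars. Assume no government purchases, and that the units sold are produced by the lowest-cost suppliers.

11.25

Without the control the market clears where 155 - 5p = 6p - 43, i.e. p* = 18 and q* = 65.
Because the floor (27) lies above the market-clearing price, it is binding.
At p = 27: qd = 155 - 5·27 = 20 and qs = 6·27 - 43 = 119.
Producer surplus without the control is ½ · (18 - 43/6) · 65 = 4225/12.
With the floor, 20 units are sold at 27. The supply price at q = 20 is 10.5, so PS = ½ · [(27 - 43/6) + (27 - 10.5)] · 20 = 1090/3.
Change in producer surplus = 1090/3 - 4225/12 = 11.25.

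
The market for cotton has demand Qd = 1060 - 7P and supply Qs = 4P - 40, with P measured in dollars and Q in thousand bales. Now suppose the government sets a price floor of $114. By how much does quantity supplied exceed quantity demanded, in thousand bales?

In a free market, 1060 - 7P = 4P - 40 gives the equilibrium P* = 100, Q* = 360.
The floor of 114 is above the equilibrium price 100, so it binds.
At P = 114: Qd = 1060 - 7·114 = 262 and Qs = 4·114 - 40 = 416.
Surplus = Qs - Qd = 416 - 262 = 154.

154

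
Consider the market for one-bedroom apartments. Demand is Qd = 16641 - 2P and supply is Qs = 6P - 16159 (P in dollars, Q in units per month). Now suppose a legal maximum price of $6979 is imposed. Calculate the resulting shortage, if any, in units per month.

In a free market, 16641 - 2P = 6P - 16159 gives the equilibrium P* = 4100, Q* = 8441.
The ceiling of 6979 is above the equilibrium price 4100, so it is not binding; the market clears at P* = 4100, Q* = 8441.
Since the control does not bind, there is no shortage.

0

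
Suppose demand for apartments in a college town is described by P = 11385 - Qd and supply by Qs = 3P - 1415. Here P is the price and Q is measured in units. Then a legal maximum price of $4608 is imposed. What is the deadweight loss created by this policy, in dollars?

0

Rearranging demand gives Qd = 11385 - P. Without the control the market clears where 11385 - P = 3P - 1415, i.e. P* = 3200 and Q* = 8185.
The ceiling of 4608 is above the equilibrium price 3200, so it is not binding; the market clears at P* = 3200, Q* = 8185.
Since the control does not bind, no trades are prevented and deadweight loss is zero.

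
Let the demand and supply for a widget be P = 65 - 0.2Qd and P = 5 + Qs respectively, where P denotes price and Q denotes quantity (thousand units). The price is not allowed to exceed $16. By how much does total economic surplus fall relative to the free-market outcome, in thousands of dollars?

912.6

Rearranging demand gives Qd = 325 - 5P; rearranging supply gives Qs = P - 5. In a free market, 325 - 5P = P - 5 gives the equilibrium P* = 55, Q* = 50.
The ceiling of 16 is below the equilibrium price 55, so it binds.
At P = 16: Qd = 325 - 5·16 = 245 and Qs = 16 - 5 = 11.
Quantity traded falls to 11. At Q = 11 the demand price is (325 - 11)/5 = 62.8 and the supply price is 5 + 11 = 16.
Deadweight loss = ½ · (62.8 - 16) · (50 - 11) = ½ · 46.8 · 39 = 912.6.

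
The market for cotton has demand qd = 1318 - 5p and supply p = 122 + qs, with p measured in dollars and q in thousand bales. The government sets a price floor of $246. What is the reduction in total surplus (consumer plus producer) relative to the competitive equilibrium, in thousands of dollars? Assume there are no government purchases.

540

Rearranging supply gives qs = p - 122. Setting quantity demanded equal to quantity supplied, 1318 - 5p = p - 122, gives p* = 240 and q* = 118.
The floor of 246 is above the equilibrium price 240, so it binds.
At p = 246: qd = 1318 - 5·246 = 88 and qs = 246 - 122 = 124.
Quantity traded falls to 88. At q = 88 the demand price is (1318 - 88)/5 = 246 and the supply price is 122 + 88 = 210.
Deadweight loss = ½ · (246 - 210) · (118 - 88) = ½ · 36 · 30 = 540.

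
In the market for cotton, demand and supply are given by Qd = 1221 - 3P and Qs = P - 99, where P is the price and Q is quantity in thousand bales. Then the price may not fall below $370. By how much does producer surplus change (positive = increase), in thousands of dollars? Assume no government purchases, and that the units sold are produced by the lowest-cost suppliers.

Without the control the market clears where 1221 - 3P = P - 99, i.e. P* = 330 and Q* = 231.
Because the floor (370) lies above the market-clearing price, it is binding.
At P = 370: Qd = 1221 - 3·370 = 111 and Qs = 370 - 99 = 271.
Producer surplus without the control is ½ · (330 - 99) · 231 = 26680.5.
With the floor, 111 units are sold at 370. The supply price at Q = 111 is 210, so PS = ½ · [(370 - 99) + (370 - 210)] · 111 = 23920.5.
Change in producer surplus = 23920.5 - 26680.5 = -2760.

-2760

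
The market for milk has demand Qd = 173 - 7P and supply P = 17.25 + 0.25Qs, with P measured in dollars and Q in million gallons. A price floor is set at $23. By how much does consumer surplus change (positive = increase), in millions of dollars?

Rearranging supply gives Qs = 4P - 69. Equilibrium: 173 - 7P = 4P - 69, so 242 = 11P and P* = 22, Q* = 19.
The floor of 23 is above the equilibrium price 22, so it binds.
At P = 23: Qd = 173 - 7·23 = 12 and Qs = 4·23 - 69 = 23.
Consumer surplus without the control is ½ · (173/7 - 22) · 19 = 361/14.
With the floor, consumers buy 12 units at 23, so CS = ½ · (173/7 - 23) · 12 = 72/7.
Change in consumer surplus = 72/7 - 361/14 = -15.5.

-15.5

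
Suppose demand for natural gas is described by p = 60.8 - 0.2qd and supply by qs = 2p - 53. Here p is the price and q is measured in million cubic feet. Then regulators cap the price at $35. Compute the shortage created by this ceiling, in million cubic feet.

Rearranging demand gives qd = 304 - 5p. Setting quantity demanded equal to quantity supplied, 304 - 5p = 2p - 53, gives p* = 51 and q* = 49.
Since 35 < 51, the ceiling is binding.
At p = 35: qd = 304 - 5·35 = 129 and qs = 2·35 - 53 = 17.
Shortage = qd - qs = 129 - 17 = 112.

112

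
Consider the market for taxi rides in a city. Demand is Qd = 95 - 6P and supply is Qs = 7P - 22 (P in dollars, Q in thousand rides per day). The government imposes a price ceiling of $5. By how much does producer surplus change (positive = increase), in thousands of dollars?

Without the control the market clears where 95 - 6P = 7P - 22, i.e. P* = 9 and Q* = 41.
The ceiling of 5 is below the equilibrium price 9, so it binds.
At P = 5: Qd = 95 - 6·5 = 65 and Qs = 7·5 - 22 = 13.
Producer surplus without the control is ½ · (9 - 22/7) · 41 = 1681/14.
With the ceiling, producers sell 13 units at 5, so PS = ½ · (5 - 22/7) · 13 = 169/14.
Change in producer surplus = 169/14 - 1681/14 = -108.

-108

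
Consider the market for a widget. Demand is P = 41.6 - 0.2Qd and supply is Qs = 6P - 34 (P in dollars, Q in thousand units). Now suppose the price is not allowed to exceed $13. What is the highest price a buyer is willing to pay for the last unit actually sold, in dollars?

32.8

Rearranging demand gives Qd = 208 - 5P. In a free market, 208 - 5P = 6P - 34 gives the equilibrium P* = 22, Q* = 98.
Because the ceiling (13) lies below the market-clearing price, it is binding.
At P = 13: Qd = 208 - 5·13 = 143 and Qs = 6·13 - 34 = 44.
Only 44 units reach the market. On the demand curve, the marginal buyer's willingness to pay at Q = 44 is (208 - 44)/5 = 32.8.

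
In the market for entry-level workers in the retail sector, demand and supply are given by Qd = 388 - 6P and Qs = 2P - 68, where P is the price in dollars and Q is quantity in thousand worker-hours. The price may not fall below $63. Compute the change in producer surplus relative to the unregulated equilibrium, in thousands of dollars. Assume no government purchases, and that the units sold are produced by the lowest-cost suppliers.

-264

Setting quantity demanded equal to quantity supplied, 388 - 6P = 2P - 68, gives P* = 57 and Q* = 46.
The floor of 63 is above the equilibrium price 57, so it binds.
At P = 63: Qd = 388 - 6·63 = 10 and Qs = 2·63 - 68 = 58.
Producer surplus without the control is ½ · (57 - 34) · 46 = 529.
With the floor, 10 units are sold at 63. The supply price at Q = 10 is 39, so PS = ½ · [(63 - 34) + (63 - 39)] · 10 = 265.
Change in producer surplus = 265 - 529 = -264.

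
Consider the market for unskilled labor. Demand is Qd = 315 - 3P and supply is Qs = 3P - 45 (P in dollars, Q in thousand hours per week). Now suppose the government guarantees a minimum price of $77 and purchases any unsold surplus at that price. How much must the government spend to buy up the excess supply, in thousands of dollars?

Equilibrium: 315 - 3P = 3P - 45, so 360 = 6P and P* = 60, Q* = 135.
The floor of 77 is above the equilibrium price 60, so it binds.
At P = 77: Qd = 315 - 3·77 = 84 and Qs = 3·77 - 45 = 186.
Surplus = Qs - Qd = 102.
Government expenditure = surplus × support price = 102 × 77 = 7854.

7854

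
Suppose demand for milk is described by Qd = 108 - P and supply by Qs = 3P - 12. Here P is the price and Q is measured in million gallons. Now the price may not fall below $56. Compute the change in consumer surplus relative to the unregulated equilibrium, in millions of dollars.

Equilibrium: 108 - P = 3P - 12, so 120 = 4P and P* = 30, Q* = 78.
The floor of 56 is above the equilibrium price 30, so it binds.
At P = 56: Qd = 108 - 56 = 52 and Qs = 3·56 - 12 = 156.
Consumer surplus without the control is ½ · (108 - 30) · 78 = 3042.
With the floor, consumers buy 52 units at 56, so CS = ½ · (108 - 56) · 52 = 1352.
Change in consumer surplus = 1352 - 3042 = -1690.

-1690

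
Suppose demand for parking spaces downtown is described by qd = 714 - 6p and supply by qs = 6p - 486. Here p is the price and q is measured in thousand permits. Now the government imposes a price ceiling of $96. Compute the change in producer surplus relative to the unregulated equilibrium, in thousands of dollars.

In a free market, 714 - 6p = 6p - 486 gives the equilibrium p* = 100, q* = 114.
The ceiling of 96 is below the equilibrium price 100, so it binds.
At p = 96: qd = 714 - 6·96 = 138 and qs = 6·96 - 486 = 90.
Producer surplus without the control is ½ · (100 - 81) · 114 = 1083.
With the ceiling, producers sell 90 units at 96, so PS = ½ · (96 - 81) · 90 = 675.
Change in producer surplus = 675 - 1083 = -408.

-408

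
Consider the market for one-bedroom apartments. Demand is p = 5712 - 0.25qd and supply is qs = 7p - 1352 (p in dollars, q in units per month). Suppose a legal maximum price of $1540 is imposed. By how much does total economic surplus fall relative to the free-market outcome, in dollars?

4192650

Rearranging demand gives qd = 22848 - 4p. In a free market, 22848 - 4p = 7p - 1352 gives the equilibrium p* = 2200, q* = 14048.
The ceiling of 1540 is below the equilibrium price 2200, so it binds.
At p = 1540: qd = 22848 - 4·1540 = 16688 and qs = 7·1540 - 1352 = 9428.
Quantity traded falls to 9428. At q = 9428 the demand price is (22848 - 9428)/4 = 3355 and the supply price is (1352 + 9428)/7 = 1540.
Deadweight loss = ½ · (3355 - 1540) · (14048 - 9428) = ½ · 1815 · 4620 = 4192650.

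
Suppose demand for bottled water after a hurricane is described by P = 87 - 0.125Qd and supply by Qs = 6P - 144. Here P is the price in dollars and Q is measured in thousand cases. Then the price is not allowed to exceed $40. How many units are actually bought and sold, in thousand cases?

Rearranging demand gives Qd = 696 - 8P. Without the control the market clears where 696 - 8P = 6P - 144, i.e. P* = 60 and Q* = 216.
The ceiling of 40 is below the equilibrium price 60, so it binds.
At P = 40: Qd = 696 - 8·40 = 376 and Qs = 6·40 - 144 = 96.
The quantity actually transacted is the short side, supply: 96.

96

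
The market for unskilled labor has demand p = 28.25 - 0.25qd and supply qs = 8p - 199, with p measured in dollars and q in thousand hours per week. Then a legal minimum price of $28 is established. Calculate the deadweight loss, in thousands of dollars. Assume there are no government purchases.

Rearranging demand gives qd = 113 - 4p. Setting quantity demanded equal to quantity supplied, 113 - 4p = 8p - 199, gives p* = 26 and q* = 9.
The floor of 28 is above the equilibrium price 26, so it binds.
At p = 28: qd = 113 - 4·28 = 1 and qs = 8·28 - 199 = 25.
Quantity traded falls to 1. At q = 1 the demand price is (113 - 1)/4 = 28 and the supply price is (199 + 1)/8 = 25.
Deadweight loss = ½ · (28 - 25) · (9 - 1) = ½ · 3 · 8 = 12.

12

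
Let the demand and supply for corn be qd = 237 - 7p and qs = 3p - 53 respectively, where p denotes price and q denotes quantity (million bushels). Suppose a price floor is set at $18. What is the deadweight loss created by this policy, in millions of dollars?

Setting quantity demanded equal to quantity supplied, 237 - 7p = 3p - 53, gives p* = 29 and q* = 34.
Since 18 is below p* = 29, the floor does not bind and the free-market outcome prevails.
Since the control does not bind, no trades are prevented and deadweight loss is zero.

0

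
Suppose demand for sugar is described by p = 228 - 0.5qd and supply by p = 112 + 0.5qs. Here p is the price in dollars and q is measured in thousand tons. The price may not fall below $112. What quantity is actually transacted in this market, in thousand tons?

Rearranging demand gives qd = 456 - 2p; rearranging supply gives qs = 2p - 224. In a free market, 456 - 2p = 2p - 224 gives the equilibrium p* = 170, q* = 116.
The floor of 112 is below the equilibrium price 170, so it is not binding; the market clears at p* = 170, q* = 116.

116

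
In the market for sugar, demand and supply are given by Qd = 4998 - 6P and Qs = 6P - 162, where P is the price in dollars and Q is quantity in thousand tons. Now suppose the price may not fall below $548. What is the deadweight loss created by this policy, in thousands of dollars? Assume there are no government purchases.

83544

Without the control the market clears where 4998 - 6P = 6P - 162, i.e. P* = 430 and Q* = 2418.
Because the floor (548) lies above the market-clearing price, it is binding.
At P = 548: Qd = 4998 - 6·548 = 1710 and Qs = 6·548 - 162 = 3126.
Quantity traded falls to 1710. At Q = 1710 the demand price is (4998 - 1710)/6 = 548 and the supply price is (162 + 1710)/6 = 312.
Deadweight loss = ½ · (548 - 312) · (2418 - 1710) = ½ · 236 · 708 = 83544.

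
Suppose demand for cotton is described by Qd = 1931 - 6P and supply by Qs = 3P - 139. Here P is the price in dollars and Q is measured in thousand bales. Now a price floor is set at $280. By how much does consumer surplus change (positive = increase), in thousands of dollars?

-20050

Equilibrium: 1931 - 6P = 3P - 139, so 2070 = 9P and P* = 230, Q* = 551.
Since 280 > 230, the floor is binding.
At P = 280: Qd = 1931 - 6·280 = 251 and Qs = 3·280 - 139 = 701.
Consumer surplus without the control is ½ · (1931/6 - 230) · 551 = 303601/12.
With the floor, consumers buy 251 units at 280, so CS = ½ · (1931/6 - 280) · 251 = 63001/12.
Change in consumer surplus = 63001/12 - 303601/12 = -20050.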